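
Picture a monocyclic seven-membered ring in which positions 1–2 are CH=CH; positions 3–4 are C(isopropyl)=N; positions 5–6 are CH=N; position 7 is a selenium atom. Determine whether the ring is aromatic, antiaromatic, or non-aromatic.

Every ring atom contributes a p orbital perpendicular to the ring (every atom in a ring double bond is sp² and brings one electron to the p orbital; each sp² =N– keeps its lone pair in-plane and puts one electron into the π system; the selenium donates one lone pair from its p orbital), so the π system is cyclic and fully conjugated.
Tallying contributions gives 3 × 2 = 6 from the double-bond units + 2 from the Se atom = 8.
8 is a 4n count (n = 2), so the planar conjugated ring is antiaromatic.

Antiaromatic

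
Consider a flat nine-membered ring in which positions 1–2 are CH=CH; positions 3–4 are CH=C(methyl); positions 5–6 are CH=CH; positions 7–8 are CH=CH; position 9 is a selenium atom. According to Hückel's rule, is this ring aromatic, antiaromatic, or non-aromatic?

Aromatic

The p orbitals form a continuous loop: each doubly-bonded ring atom is sp² with one p-orbital electron; the selenium donates one lone pair from its p orbital. The ring is fully conjugated.
π-electron count: 4 × 2 = 8 from the double-bond units + 2 from the Se atom = 10.
10 = 4(2) + 2, which satisfies Hückel's 4n+2 rule.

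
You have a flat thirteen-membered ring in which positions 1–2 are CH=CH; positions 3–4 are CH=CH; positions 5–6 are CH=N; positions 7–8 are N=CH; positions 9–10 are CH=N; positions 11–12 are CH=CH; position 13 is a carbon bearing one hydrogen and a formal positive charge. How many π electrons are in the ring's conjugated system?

Check conjugation: every atom in a ring double bond is sp² and brings one electron to the p orbital; each =N– nitrogen is pyridine-type (lone pair in the sp² plane, one electron in the p orbital); the carbocation has an empty p orbital — every position has a p orbital, so the cyclic π system is continuous.
π-electron count: 6 × 2 = 12 from the double-bond units + 0 from the CH(+) atom = 12.

12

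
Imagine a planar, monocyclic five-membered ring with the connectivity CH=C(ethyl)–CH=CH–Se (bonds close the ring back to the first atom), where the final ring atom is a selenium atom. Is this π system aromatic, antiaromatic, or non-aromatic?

Aromatic

All ring atoms are sp² and supply a p orbital to the ring (the double-bond atoms are sp², each contributing one p electron; the selenium donates one lone pair from its p orbital); the conjugation is uninterrupted.
π-electron count: 2 × 2 = 4 from the double-bond units + 2 from the Se atom = 6.
6 = 4(1) + 2, which satisfies Hückel's 4n+2 rule.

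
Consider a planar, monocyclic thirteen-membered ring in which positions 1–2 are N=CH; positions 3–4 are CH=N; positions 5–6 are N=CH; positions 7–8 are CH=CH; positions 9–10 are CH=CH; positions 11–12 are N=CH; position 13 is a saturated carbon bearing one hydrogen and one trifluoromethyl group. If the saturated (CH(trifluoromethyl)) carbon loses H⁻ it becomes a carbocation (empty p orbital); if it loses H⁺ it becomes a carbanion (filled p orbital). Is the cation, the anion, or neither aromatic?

Once that carbon is sp², every ring atom has a p orbital and both ions are fully conjugated.
Cation: 6 × 2 + 0 = 12 π electrons → 4(3), antiaromatic.
Anion: 6 × 2 + 2 = 14 π electrons → 4(3)+2, aromatic.

The anion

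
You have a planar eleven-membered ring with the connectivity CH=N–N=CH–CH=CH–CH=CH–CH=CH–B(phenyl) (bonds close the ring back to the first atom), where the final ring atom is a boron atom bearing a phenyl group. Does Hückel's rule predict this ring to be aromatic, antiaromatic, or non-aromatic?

Aromatic

All ring atoms are sp² and supply a p orbital to the ring (every atom in a ring double bond is sp² and brings one electron to the p orbital; the doubly-bonded nitrogens are pyridine-type — their lone pairs lie in the ring plane, leaving one electron in the p orbital; the boron has an empty p orbital); the conjugation is uninterrupted.
π-electron count: 5 × 2 = 10 from the double-bond units + 0 from the B(phenyl) atom = 10.
Since 10 = 4·2 + 2, the ring meets the 4n+2 criterion.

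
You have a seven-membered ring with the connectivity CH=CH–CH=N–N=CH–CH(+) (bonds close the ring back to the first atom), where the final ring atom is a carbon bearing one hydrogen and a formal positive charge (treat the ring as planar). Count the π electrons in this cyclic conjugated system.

Check conjugation: the double-bond atoms are sp², each contributing one p electron; the doubly-bonded nitrogens are pyridine-type — their lone pairs lie in the ring plane, leaving one electron in the p orbital; the carbocation has an empty p orbital — every position has a p orbital, so the cyclic π system is continuous.
Adding the contributions, 3 × 2 = 6 from the double-bond units + 0 from the CH(+) atom = 6.

6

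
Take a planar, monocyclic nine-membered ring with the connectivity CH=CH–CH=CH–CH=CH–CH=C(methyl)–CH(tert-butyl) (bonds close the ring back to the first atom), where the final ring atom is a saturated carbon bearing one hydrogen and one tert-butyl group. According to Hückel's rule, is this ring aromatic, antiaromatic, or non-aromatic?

Non-aromatic

The CH(tert-butyl) carbon is saturated: that saturated carbon is sp³ and has no p orbital in the ring π system. Conjugation is not continuous around the ring.
Without a continuous loop of overlapping p orbitals the Hückel electron count never comes into play.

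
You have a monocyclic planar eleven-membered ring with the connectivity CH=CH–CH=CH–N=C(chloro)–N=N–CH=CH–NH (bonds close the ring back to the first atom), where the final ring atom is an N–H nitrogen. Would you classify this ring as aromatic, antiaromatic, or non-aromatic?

Antiaromatic

Check conjugation: each doubly-bonded ring atom is sp² with one p-orbital electron; each sp² =N– keeps its lone pair in-plane and puts one electron into the π system; the pyrrole-type nitrogen donates its lone pair from the p orbital — every position has a p orbital, so the cyclic π system is continuous.
Tallying contributions gives 5 × 2 = 10 from the double-bond units + 2 from the NH atom = 12.
A 4n π count (12, n = 3) in a planar conjugated ring means antiaromatic.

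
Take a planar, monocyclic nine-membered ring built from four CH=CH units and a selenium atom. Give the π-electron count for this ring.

10

Every ring atom contributes a p orbital perpendicular to the ring (each doubly-bonded ring atom is sp² with one p-orbital electron; the selenium donates one lone pair from its p orbital), so the π system is cyclic and fully conjugated.
Counting π electrons: 4 × 2 = 8 from the double-bond units + 2 from the Se atom = 10.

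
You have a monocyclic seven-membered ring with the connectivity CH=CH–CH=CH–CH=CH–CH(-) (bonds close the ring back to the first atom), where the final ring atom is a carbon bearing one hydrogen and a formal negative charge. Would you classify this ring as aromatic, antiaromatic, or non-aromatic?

Antiaromatic

Check conjugation: every atom in a ring double bond is sp² and brings one electron to the p orbital; the carbanion's lone pair occupies the p orbital — every position has a p orbital, so the cyclic π system is continuous.
Tallying contributions gives 3 × 2 = 6 from the double-bond units + 2 from the CH(-) atom = 8.
With 8 = 4·2 π electrons, Hückel's rule classifies the planar ring as antiaromatic.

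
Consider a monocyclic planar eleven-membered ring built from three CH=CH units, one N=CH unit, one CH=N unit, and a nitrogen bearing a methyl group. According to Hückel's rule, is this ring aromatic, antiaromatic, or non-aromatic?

Antiaromatic

The p orbitals form a continuous loop: each doubly-bonded ring atom is sp² with one p-orbital electron; the doubly-bonded nitrogens are pyridine-type — their lone pairs lie in the ring plane, leaving one electron in the p orbital; the pyrrole-type nitrogen donates its lone pair from the p orbital. The ring is fully conjugated.
Tallying contributions gives 5 × 2 = 10 from the double-bond units + 2 from the N(methyl) atom = 12.
A 4n π count (12, n = 3) in a planar conjugated ring means antiaromatic.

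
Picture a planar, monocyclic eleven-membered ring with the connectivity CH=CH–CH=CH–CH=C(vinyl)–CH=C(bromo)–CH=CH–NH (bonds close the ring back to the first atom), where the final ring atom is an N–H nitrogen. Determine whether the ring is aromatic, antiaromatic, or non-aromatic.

Antiaromatic

Check conjugation: each doubly-bonded ring atom is sp² with one p-orbital electron; the pyrrole-type nitrogen donates its lone pair from the p orbital — every position has a p orbital, so the cyclic π system is continuous.
Counting π electrons: 5 × 2 = 10 from the double-bond units + 2 from the NH atom = 12.
With 12 = 4·3 π electrons, Hückel's rule classifies the planar ring as antiaromatic.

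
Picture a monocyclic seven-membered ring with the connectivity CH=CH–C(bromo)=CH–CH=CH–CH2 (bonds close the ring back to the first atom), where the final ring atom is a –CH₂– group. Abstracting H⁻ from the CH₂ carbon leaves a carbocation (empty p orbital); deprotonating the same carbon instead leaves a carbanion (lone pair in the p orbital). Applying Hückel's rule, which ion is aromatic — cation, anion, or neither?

The cation

Both ions have a continuous loop of p orbitals — each ring atom is sp².
Cation: 3 × 2 + 0 = 6 π electrons → 4(1)+2, aromatic.
Anion: 3 × 2 + 2 = 8 π electrons → 4(2), antiaromatic.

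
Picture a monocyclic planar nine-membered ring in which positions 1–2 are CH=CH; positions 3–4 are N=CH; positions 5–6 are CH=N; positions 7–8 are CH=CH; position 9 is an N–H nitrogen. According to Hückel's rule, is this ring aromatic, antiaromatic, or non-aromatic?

Aromatic

All ring atoms are sp² and supply a p orbital to the ring (every atom in a ring double bond is sp² and brings one electron to the p orbital; each sp² =N– keeps its lone pair in-plane and puts one electron into the π system; the pyrrole-type nitrogen donates its lone pair from the p orbital); the conjugation is uninterrupted.
Adding the contributions, 4 × 2 = 8 from the double-bond units + 2 from the NH atom = 10.
Since 10 = 4·2 + 2, the ring meets the 4n+2 criterion.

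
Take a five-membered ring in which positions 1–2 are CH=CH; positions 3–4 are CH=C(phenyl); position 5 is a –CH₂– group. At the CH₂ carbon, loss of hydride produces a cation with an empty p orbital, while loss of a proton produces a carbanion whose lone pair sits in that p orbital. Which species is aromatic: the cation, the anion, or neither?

Both ions have a continuous loop of p orbitals — each ring atom is sp².
Cation: 2 × 2 + 0 = 4 π electrons → 4(1), antiaromatic.
Anion: 2 × 2 + 2 = 6 π electrons → 4(1)+2, aromatic.

The anion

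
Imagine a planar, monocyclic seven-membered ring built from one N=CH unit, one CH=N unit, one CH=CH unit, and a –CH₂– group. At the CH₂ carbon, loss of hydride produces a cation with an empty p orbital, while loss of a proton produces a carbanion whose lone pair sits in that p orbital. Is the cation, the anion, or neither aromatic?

The cation

Both ions have a continuous loop of p orbitals — each ring atom is sp².
Cation: 3 × 2 + 0 = 6 π electrons → 4(1)+2, aromatic.
Anion: 3 × 2 + 2 = 8 π electrons → 4(2), antiaromatic.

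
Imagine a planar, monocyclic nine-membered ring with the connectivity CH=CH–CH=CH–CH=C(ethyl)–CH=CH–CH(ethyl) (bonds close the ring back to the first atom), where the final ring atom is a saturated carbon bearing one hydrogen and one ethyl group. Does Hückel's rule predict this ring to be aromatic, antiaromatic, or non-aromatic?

The CH(ethyl) position has four σ bonds — that saturated carbon is sp³ and has no p orbital in the ring π system — so the cyclic conjugation is interrupted.
Without a continuous loop of overlapping p orbitals the Hückel electron count never comes into play.

Non-aromatic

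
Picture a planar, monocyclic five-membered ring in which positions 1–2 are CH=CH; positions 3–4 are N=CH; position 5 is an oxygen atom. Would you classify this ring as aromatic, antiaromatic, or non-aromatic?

Aromatic

The p orbitals form a continuous loop: each doubly-bonded ring atom is sp² with one p-orbital electron; each =N– nitrogen is pyridine-type (lone pair in the sp² plane, one electron in the p orbital); the oxygen donates one lone pair from its p orbital. The ring is fully conjugated.
Counting π electrons: 2 × 2 = 4 from the double-bond units + 2 from the O atom = 6.
With 6 π electrons (n = 1), the Hückel 4n+2 condition holds.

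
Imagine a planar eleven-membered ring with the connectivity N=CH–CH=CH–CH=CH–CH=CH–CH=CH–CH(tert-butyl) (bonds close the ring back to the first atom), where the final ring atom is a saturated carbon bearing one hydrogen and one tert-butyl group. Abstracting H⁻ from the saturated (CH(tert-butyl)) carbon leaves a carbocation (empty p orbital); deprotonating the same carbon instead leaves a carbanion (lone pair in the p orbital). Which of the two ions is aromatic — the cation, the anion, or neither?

Both ions have a continuous loop of p orbitals — each ring atom is sp².
Cation: 5 × 2 + 0 = 10 π electrons → 4(2)+2, aromatic.
Anion: 5 × 2 + 2 = 12 π electrons → 4(3), antiaromatic.

The cation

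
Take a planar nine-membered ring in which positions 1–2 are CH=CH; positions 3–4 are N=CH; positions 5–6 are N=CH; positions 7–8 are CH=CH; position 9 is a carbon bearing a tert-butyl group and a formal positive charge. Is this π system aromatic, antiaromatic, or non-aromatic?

Antiaromatic

Every ring atom contributes a p orbital perpendicular to the ring (the double-bond atoms are sp², each contributing one p electron; each =N– nitrogen is pyridine-type (lone pair in the sp² plane, one electron in the p orbital); the carbocation has an empty p orbital), so the π system is cyclic and fully conjugated.
Adding the contributions, 4 × 2 = 8 from the double-bond units + 0 from the C(tert-butyl)(+) atom = 8.
8 is a 4n count (n = 2), so the planar conjugated ring is antiaromatic.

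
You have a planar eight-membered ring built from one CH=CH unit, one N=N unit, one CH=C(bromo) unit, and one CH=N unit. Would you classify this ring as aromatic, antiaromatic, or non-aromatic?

The p orbitals form a continuous loop: each doubly-bonded ring atom is sp² with one p-orbital electron; the doubly-bonded nitrogens are pyridine-type — their lone pairs lie in the ring plane, leaving one electron in the p orbital. The ring is fully conjugated.
Adding the contributions, 4 × 2 = 8 from the 4 double-bond units.
8 is a 4n count (n = 2), so the planar conjugated ring is antiaromatic.

Antiaromatic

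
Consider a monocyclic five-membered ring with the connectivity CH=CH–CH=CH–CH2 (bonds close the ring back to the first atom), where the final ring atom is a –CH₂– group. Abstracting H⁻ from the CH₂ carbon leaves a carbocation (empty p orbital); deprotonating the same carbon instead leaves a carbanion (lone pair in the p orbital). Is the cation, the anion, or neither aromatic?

The anion

Both ions have a continuous loop of p orbitals — each ring atom is sp².
Cation: 2 × 2 + 0 = 4 π electrons → 4(1), antiaromatic.
Anion: 2 × 2 + 2 = 6 π electrons → 4(1)+2, aromatic.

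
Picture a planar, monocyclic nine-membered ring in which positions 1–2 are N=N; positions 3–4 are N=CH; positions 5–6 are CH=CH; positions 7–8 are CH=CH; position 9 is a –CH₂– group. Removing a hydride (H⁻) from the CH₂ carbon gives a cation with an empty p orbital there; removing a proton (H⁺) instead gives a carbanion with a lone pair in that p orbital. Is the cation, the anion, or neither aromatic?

The anion

In both ions every ring atom is sp² and contributes a p orbital, so both rings are fully conjugated.
Cation: 4 × 2 + 0 = 8 π electrons → 4(2), antiaromatic.
Anion: 4 × 2 + 2 = 10 π electrons → 4(2)+2, aromatic.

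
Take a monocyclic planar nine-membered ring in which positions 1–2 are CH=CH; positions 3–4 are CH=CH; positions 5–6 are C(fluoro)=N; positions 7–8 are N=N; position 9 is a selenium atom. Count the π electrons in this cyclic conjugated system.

Check conjugation: the double-bond atoms are sp², each contributing one p electron; each sp² =N– keeps its lone pair in-plane and puts one electron into the π system; the selenium donates one lone pair from its p orbital — every position has a p orbital, so the cyclic π system is continuous.
Counting π electrons: 4 × 2 = 8 from the double-bond units + 2 from the Se atom = 10.

10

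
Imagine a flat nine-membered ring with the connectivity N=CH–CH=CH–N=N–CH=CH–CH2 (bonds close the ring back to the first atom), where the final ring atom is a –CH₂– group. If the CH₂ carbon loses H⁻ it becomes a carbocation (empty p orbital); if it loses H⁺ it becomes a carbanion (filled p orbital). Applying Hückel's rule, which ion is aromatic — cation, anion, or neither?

In both ions every ring atom is sp² and contributes a p orbital, so both rings are fully conjugated.
Cation: 4 × 2 + 0 = 8 π electrons → 4(2), antiaromatic.
Anion: 4 × 2 + 2 = 10 π electrons → 4(2)+2, aromatic.

The anion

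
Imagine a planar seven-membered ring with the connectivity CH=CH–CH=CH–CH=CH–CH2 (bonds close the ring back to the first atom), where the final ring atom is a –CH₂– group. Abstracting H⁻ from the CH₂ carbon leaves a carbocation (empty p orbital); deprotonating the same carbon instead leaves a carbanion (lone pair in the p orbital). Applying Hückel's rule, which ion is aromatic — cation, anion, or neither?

The cation

In both ions every ring atom is sp² and contributes a p orbital, so both rings are fully conjugated.
Cation: 3 × 2 + 0 = 6 π electrons → 4(1)+2, aromatic.
Anion: 3 × 2 + 2 = 8 π electrons → 4(2), antiaromatic.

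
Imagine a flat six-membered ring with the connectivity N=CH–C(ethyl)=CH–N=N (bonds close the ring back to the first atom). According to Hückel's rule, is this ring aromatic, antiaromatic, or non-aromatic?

All ring atoms are sp² and supply a p orbital to the ring (every atom in a ring double bond is sp² and brings one electron to the p orbital; the doubly-bonded nitrogens are pyridine-type — their lone pairs lie in the ring plane, leaving one electron in the p orbital); the conjugation is uninterrupted.
Tallying contributions gives 3 × 2 = 6 from the 3 double-bond units.
With 6 π electrons (n = 1), the Hückel 4n+2 condition holds.

Aromatic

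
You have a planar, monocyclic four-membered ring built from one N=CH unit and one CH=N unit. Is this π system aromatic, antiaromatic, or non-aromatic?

Antiaromatic

Check conjugation: each doubly-bonded ring atom is sp² with one p-orbital electron; each =N– nitrogen is pyridine-type (lone pair in the sp² plane, one electron in the p orbital) — every position has a p orbital, so the cyclic π system is continuous.
Adding the contributions, 2 × 2 = 4 from the 2 double-bond units.
4 is a 4n count (n = 1), so the planar conjugated ring is antiaromatic.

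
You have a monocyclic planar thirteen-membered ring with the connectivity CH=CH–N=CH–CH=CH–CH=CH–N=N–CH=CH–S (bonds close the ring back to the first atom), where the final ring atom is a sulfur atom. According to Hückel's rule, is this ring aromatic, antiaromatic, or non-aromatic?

The p orbitals form a continuous loop: each doubly-bonded ring atom is sp² with one p-orbital electron; each sp² =N– keeps its lone pair in-plane and puts one electron into the π system; the sulfur donates one lone pair from its p orbital. The ring is fully conjugated.
Counting π electrons: 6 × 2 = 12 from the double-bond units + 2 from the S atom = 14.
Since 14 = 4·3 + 2, the ring meets the 4n+2 criterion.

Aromatic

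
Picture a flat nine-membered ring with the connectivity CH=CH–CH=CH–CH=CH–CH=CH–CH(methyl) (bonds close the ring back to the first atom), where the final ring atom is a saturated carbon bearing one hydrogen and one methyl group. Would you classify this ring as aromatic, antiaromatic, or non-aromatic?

The CH(methyl) carbon is saturated: that saturated carbon is sp³ and has no p orbital in the ring π system. Conjugation is not continuous around the ring.
Without a continuous loop of overlapping p orbitals the Hückel electron count never comes into play.

Non-aromatic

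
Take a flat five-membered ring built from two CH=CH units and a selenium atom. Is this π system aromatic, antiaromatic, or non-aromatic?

The p orbitals form a continuous loop: every atom in a ring double bond is sp² and brings one electron to the p orbital; the selenium donates one lone pair from its p orbital. The ring is fully conjugated.
π-electron count: 2 × 2 = 4 from the double-bond units + 2 from the Se atom = 6.
With 6 π electrons (n = 1), the Hückel 4n+2 condition holds.
(This ring is selenophene.)

Aromatic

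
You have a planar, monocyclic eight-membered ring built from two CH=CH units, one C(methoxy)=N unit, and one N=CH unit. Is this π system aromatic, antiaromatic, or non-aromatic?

Every ring atom contributes a p orbital perpendicular to the ring (each doubly-bonded ring atom is sp² with one p-orbital electron; each =N– nitrogen is pyridine-type (lone pair in the sp² plane, one electron in the p orbital)), so the π system is cyclic and fully conjugated.
Adding the contributions, 4 × 2 = 8 from the 4 double-bond units.
With 8 = 4·2 π electrons, Hückel's rule classifies the planar ring as antiaromatic.

Antiaromatic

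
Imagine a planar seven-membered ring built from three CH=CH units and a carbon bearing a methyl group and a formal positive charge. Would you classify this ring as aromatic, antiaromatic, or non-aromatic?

All ring atoms are sp² and supply a p orbital to the ring (the double-bond atoms are sp², each contributing one p electron; the carbocation has an empty p orbital); the conjugation is uninterrupted.
Tallying contributions gives 3 × 2 = 6 from the double-bond units + 0 from the C(methyl)(+) atom = 6.
With 6 π electrons (n = 1), the Hückel 4n+2 condition holds.

Aromatic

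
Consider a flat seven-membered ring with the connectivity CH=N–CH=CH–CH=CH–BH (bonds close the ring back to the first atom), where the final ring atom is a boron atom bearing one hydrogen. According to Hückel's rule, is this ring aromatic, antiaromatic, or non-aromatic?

Check conjugation: every atom in a ring double bond is sp² and brings one electron to the p orbital; the doubly-bonded nitrogens are pyridine-type — their lone pairs lie in the ring plane, leaving one electron in the p orbital; the boron has an empty p orbital — every position has a p orbital, so the cyclic π system is continuous.
Adding the contributions, 3 × 2 = 6 from the double-bond units + 0 from the BH atom = 6.
6 = 4(1) + 2, which satisfies Hückel's 4n+2 rule.

Aromatic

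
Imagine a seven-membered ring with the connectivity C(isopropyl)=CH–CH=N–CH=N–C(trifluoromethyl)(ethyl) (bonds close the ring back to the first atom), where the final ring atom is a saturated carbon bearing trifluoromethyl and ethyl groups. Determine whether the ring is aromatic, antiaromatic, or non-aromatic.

Non-aromatic

Because that saturated carbon is sp³ and has no p orbital in the ring π system at the C(trifluoromethyl)(ethyl) position, the π system cannot extend all the way around the ring.
Broken conjugation rules out both aromaticity and antiaromaticity.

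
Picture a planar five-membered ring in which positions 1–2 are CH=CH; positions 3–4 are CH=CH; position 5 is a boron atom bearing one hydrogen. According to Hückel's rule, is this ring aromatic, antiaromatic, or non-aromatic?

Antiaromatic

Check conjugation: the double-bond atoms are sp², each contributing one p electron; the boron has an empty p orbital — every position has a p orbital, so the cyclic π system is continuous.
π-electron count: 2 × 2 = 4 from the double-bond units + 0 from the BH atom = 4.
4 = 4(1); a planar, fully conjugated 4n system is antiaromatic.
(This ring is borole.)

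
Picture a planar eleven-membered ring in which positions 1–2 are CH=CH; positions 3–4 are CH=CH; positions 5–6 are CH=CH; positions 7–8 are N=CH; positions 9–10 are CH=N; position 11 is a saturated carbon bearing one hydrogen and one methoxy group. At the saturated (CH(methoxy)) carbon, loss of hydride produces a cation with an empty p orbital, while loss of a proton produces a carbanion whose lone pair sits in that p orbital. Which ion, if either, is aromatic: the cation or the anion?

The cation

Both ions have a continuous loop of p orbitals — each ring atom is sp².
Cation: 5 × 2 + 0 = 10 π electrons → 4(2)+2, aromatic.
Anion: 5 × 2 + 2 = 12 π electrons → 4(3), antiaromatic.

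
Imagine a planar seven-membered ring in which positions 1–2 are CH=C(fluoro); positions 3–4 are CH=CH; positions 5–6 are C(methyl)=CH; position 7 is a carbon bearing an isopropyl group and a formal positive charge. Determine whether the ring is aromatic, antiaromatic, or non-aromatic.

Every ring atom contributes a p orbital perpendicular to the ring (the double-bond atoms are sp², each contributing one p electron; the carbocation has an empty p orbital), so the π system is cyclic and fully conjugated.
Adding the contributions, 3 × 2 = 6 from the double-bond units + 0 from the C(isopropyl)(+) atom = 6.
That gives a 4n+2 count (6, n = 1).

Aromatic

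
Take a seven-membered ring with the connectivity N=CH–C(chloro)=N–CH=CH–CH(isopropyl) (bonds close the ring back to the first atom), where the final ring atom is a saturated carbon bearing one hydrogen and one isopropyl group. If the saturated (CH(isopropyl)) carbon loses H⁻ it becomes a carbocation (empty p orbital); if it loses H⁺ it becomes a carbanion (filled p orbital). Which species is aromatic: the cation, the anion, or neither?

The cation

In both ions every ring atom is sp² and contributes a p orbital, so both rings are fully conjugated.
Cation: 3 × 2 + 0 = 6 π electrons → 4(1)+2, aromatic.
Anion: 3 × 2 + 2 = 8 π electrons → 4(2), antiaromatic.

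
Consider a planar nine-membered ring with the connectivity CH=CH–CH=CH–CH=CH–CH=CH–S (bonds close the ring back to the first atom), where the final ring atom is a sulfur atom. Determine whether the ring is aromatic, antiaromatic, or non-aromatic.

Aromatic

All ring atoms are sp² and supply a p orbital to the ring (every atom in a ring double bond is sp² and brings one electron to the p orbital; the sulfur donates one lone pair from its p orbital); the conjugation is uninterrupted.
π-electron count: 4 × 2 = 8 from the double-bond units + 2 from the S atom = 10.
Since 10 = 4·2 + 2, the ring meets the 4n+2 criterion.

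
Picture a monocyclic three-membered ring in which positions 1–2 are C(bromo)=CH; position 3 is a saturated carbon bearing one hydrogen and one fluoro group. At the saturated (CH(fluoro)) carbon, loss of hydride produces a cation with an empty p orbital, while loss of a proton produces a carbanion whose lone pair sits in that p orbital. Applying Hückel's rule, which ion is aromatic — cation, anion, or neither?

In either ion the ring is fully conjugated: every atom, including the new sp² carbon, supplies a p orbital.
Cation: 1 × 2 + 0 = 2 π electrons → 4(0)+2, aromatic.
Anion: 1 × 2 + 2 = 4 π electrons → 4(1), antiaromatic.

The cation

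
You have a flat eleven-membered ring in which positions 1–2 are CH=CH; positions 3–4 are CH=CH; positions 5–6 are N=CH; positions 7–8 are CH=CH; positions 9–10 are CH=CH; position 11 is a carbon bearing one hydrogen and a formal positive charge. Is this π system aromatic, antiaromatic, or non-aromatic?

All ring atoms are sp² and supply a p orbital to the ring (every atom in a ring double bond is sp² and brings one electron to the p orbital; each sp² =N– keeps its lone pair in-plane and puts one electron into the π system; the carbocation has an empty p orbital); the conjugation is uninterrupted.
π-electron count: 5 × 2 = 10 from the double-bond units + 0 from the CH(+) atom = 10.
With 10 π electrons (n = 2), the Hückel 4n+2 condition holds.

Aromatic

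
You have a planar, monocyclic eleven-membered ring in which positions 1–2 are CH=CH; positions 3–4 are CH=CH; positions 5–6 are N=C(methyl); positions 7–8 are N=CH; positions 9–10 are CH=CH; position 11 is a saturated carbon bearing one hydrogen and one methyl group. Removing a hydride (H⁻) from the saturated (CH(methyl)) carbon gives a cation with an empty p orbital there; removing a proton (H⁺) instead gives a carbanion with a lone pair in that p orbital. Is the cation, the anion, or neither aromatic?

Once that carbon is sp², every ring atom has a p orbital and both ions are fully conjugated.
Cation: 5 × 2 + 0 = 10 π electrons → 4(2)+2, aromatic.
Anion: 5 × 2 + 2 = 12 π electrons → 4(3), antiaromatic.

The cation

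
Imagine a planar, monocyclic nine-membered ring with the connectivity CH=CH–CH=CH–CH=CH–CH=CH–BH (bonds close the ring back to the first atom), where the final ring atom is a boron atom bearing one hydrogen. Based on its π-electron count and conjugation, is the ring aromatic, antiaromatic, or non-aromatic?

Antiaromatic

All ring atoms are sp² and supply a p orbital to the ring (the double-bond atoms are sp², each contributing one p electron; the boron has an empty p orbital); the conjugation is uninterrupted.
π-electron count: 4 × 2 = 8 from the double-bond units + 0 from the BH atom = 8.
With 8 = 4·2 π electrons, Hückel's rule classifies the planar ring as antiaromatic.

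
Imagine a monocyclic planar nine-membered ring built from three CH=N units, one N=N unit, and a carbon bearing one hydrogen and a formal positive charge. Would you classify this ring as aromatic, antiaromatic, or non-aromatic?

Every ring atom contributes a p orbital perpendicular to the ring (the double-bond atoms are sp², each contributing one p electron; the doubly-bonded nitrogens are pyridine-type — their lone pairs lie in the ring plane, leaving one electron in the p orbital; the carbocation has an empty p orbital), so the π system is cyclic and fully conjugated.
Adding the contributions, 4 × 2 = 8 from the double-bond units + 0 from the CH(+) atom = 8.
A 4n π count (8, n = 2) in a planar conjugated ring means antiaromatic.

Antiaromatic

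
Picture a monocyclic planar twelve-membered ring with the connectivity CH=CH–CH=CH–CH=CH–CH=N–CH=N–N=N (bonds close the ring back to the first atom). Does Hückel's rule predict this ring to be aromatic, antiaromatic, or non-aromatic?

Antiaromatic

All ring atoms are sp² and supply a p orbital to the ring (each doubly-bonded ring atom is sp² with one p-orbital electron; the doubly-bonded nitrogens are pyridine-type — their lone pairs lie in the ring plane, leaving one electron in the p orbital); the conjugation is uninterrupted.
Counting π electrons: 6 × 2 = 12 from the 6 double-bond units.
A 4n π count (12, n = 3) in a planar conjugated ring means antiaromatic.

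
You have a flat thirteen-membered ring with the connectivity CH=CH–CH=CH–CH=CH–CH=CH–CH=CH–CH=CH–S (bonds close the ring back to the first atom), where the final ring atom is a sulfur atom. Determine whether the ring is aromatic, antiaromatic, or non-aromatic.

Aromatic

Every ring atom contributes a p orbital perpendicular to the ring (every atom in a ring double bond is sp² and brings one electron to the p orbital; the sulfur donates one lone pair from its p orbital), so the π system is cyclic and fully conjugated.
Adding the contributions, 6 × 2 = 12 from the double-bond units + 2 from the S atom = 14.
14 = 4(3) + 2, which satisfies Hückel's 4n+2 rule.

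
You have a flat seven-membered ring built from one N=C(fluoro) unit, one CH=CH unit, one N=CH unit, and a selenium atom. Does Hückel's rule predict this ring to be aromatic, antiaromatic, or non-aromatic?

Antiaromatic

All ring atoms are sp² and supply a p orbital to the ring (the double-bond atoms are sp², each contributing one p electron; each sp² =N– keeps its lone pair in-plane and puts one electron into the π system; the selenium donates one lone pair from its p orbital); the conjugation is uninterrupted.
π-electron count: 3 × 2 = 6 from the double-bond units + 2 from the Se atom = 8.
8 is a 4n count (n = 2), so the planar conjugated ring is antiaromatic.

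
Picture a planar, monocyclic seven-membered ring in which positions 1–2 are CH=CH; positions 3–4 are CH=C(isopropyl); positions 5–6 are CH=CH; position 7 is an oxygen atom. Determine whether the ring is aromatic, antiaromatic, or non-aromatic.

All ring atoms are sp² and supply a p orbital to the ring (every atom in a ring double bond is sp² and brings one electron to the p orbital; the oxygen donates one lone pair from its p orbital); the conjugation is uninterrupted.
Counting π electrons: 3 × 2 = 6 from the double-bond units + 2 from the O atom = 8.
With 8 = 4·2 π electrons, Hückel's rule classifies the planar ring as antiaromatic.

Antiaromatic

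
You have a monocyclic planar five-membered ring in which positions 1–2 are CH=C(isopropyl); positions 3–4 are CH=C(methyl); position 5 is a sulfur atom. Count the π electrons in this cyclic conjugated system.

6

All ring atoms are sp² and supply a p orbital to the ring (each doubly-bonded ring atom is sp² with one p-orbital electron; the sulfur donates one lone pair from its p orbital); the conjugation is uninterrupted.
π-electron count: 2 × 2 = 4 from the double-bond units + 2 from the S atom = 6.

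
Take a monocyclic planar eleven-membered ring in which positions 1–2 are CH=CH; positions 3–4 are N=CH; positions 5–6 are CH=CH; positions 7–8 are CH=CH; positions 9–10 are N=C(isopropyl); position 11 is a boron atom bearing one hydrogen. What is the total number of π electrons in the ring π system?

10

All ring atoms are sp² and supply a p orbital to the ring (the double-bond atoms are sp², each contributing one p electron; the doubly-bonded nitrogens are pyridine-type — their lone pairs lie in the ring plane, leaving one electron in the p orbital; the boron has an empty p orbital); the conjugation is uninterrupted.
Adding the contributions, 5 × 2 = 10 from the double-bond units + 0 from the BH atom = 10.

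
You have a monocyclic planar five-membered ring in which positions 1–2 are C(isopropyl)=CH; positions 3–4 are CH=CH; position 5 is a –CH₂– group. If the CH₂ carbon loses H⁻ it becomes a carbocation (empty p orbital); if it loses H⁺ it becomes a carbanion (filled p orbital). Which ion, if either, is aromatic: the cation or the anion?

Both ions have a continuous loop of p orbitals — each ring atom is sp².
Cation: 2 × 2 + 0 = 4 π electrons → 4(1), antiaromatic.
Anion: 2 × 2 + 2 = 6 π electrons → 4(1)+2, aromatic.

The anion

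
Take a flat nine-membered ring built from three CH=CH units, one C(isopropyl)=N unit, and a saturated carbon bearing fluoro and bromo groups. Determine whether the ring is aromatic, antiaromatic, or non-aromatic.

The C(fluoro)(bromo) carbon is saturated: that saturated carbon is sp³ and has no p orbital in the ring π system. Conjugation is not continuous around the ring.
Hückel's rule only applies to fully conjugated rings, so this one is simply non-aromatic.

Non-aromatic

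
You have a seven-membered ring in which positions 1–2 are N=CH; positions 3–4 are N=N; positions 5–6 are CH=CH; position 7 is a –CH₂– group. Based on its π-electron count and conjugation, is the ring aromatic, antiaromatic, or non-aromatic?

The CH2 position has four σ bonds — the tetrahedral CH₂ carbon is sp³ and has no p orbital in the ring π system — so the cyclic conjugation is interrupted.
Without a continuous loop of overlapping p orbitals the Hückel electron count never comes into play.

Non-aromatic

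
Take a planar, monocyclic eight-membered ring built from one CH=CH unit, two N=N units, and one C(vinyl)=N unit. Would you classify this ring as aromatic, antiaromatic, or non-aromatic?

Check conjugation: the double-bond atoms are sp², each contributing one p electron; the doubly-bonded nitrogens are pyridine-type — their lone pairs lie in the ring plane, leaving one electron in the p orbital — every position has a p orbital, so the cyclic π system is continuous.
Counting π electrons: 4 × 2 = 8 from the 4 double-bond units.
A 4n π count (8, n = 2) in a planar conjugated ring means antiaromatic.

Antiaromatic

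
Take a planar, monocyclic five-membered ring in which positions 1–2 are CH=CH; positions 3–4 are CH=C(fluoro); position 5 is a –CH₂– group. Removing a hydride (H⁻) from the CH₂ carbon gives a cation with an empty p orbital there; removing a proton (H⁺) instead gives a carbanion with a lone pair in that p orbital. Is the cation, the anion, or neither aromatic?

The anion

In either ion the ring is fully conjugated: every atom, including the new sp² carbon, supplies a p orbital.
Cation: 2 × 2 + 0 = 4 π electrons → 4(1), antiaromatic.
Anion: 2 × 2 + 2 = 6 π electrons → 4(1)+2, aromatic.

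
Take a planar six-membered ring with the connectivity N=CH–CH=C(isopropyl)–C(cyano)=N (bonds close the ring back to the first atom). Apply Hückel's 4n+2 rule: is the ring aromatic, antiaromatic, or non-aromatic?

Aromatic

Check conjugation: each doubly-bonded ring atom is sp² with one p-orbital electron; each sp² =N– keeps its lone pair in-plane and puts one electron into the π system — every position has a p orbital, so the cyclic π system is continuous.
Counting π electrons: 3 × 2 = 6 from the 3 double-bond units.
6 = 4(1) + 2, which satisfies Hückel's 4n+2 rule.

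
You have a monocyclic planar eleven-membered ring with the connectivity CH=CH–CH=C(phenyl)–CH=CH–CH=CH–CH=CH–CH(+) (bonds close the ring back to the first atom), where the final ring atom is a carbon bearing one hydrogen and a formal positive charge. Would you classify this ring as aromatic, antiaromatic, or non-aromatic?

Check conjugation: each doubly-bonded ring atom is sp² with one p-orbital electron; the carbocation has an empty p orbital — every position has a p orbital, so the cyclic π system is continuous.
π-electron count: 5 × 2 = 10 from the double-bond units + 0 from the CH(+) atom = 10.
With 10 π electrons (n = 2), the Hückel 4n+2 condition holds.

Aromatic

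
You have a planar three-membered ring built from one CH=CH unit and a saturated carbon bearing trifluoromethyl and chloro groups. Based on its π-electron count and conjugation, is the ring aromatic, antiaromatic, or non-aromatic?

Non-aromatic

Because that saturated carbon is sp³ and has no p orbital in the ring π system at the C(trifluoromethyl)(chloro) position, the π system cannot extend all the way around the ring.
Without a continuous loop of overlapping p orbitals the Hückel electron count never comes into play.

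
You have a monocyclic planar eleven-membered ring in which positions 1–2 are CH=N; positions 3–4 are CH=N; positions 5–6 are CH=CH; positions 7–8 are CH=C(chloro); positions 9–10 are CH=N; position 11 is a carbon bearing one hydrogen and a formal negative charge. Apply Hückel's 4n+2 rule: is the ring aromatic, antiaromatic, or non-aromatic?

All ring atoms are sp² and supply a p orbital to the ring (each doubly-bonded ring atom is sp² with one p-orbital electron; each =N– nitrogen is pyridine-type (lone pair in the sp² plane, one electron in the p orbital); the carbanion's lone pair occupies the p orbital); the conjugation is uninterrupted.
Adding the contributions, 5 × 2 = 10 from the double-bond units + 2 from the CH(-) atom = 12.
A 4n π count (12, n = 3) in a planar conjugated ring means antiaromatic.

Antiaromatic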